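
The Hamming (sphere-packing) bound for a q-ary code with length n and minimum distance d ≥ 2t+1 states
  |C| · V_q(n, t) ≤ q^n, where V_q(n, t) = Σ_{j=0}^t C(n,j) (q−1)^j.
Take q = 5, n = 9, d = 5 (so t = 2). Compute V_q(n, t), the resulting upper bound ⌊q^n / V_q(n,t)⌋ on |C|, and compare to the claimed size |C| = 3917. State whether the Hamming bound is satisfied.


V_q(n, t) = 613, q^n = 1953125, Hamming bound = 3186, |C| = 3917 > bound (violated).

Step 1: Compute V_q(n, t) = Σ_{j=0}^2 C(n, j) (q−1)^j.
  j = 0: C(9,0)·(4)^0 = 1·1 = 1.
  j = 1: C(9,1)·(4)^1 = 9·4 = 36.
  j = 2: C(9,2)·(4)^2 = 36·16 = 576.
  V_q(n, t) = 1 + 36 + 576 = 613.
Step 2: q^n = 5^9 = 1953125.
Step 3: Hamming bound ⌊q^n / V_q(n,t)⌋ = ⌊1953125/613⌋ = 3186.
Step 4: Compare |C| = 3917 to 3186: violated.
The claimed |C| lies above the Hamming bound, so no 5-ary code of length 9 with d ≥ 5 can have 3917 codewords.


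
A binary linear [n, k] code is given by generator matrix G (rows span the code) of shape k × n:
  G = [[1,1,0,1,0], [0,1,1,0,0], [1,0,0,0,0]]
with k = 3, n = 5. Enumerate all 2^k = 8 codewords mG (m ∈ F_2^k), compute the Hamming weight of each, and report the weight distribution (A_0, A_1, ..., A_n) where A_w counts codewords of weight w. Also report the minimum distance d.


Weight distribution: A_0 = 1, A_1 = 1, A_2 = 3, A_3 = 3. Minimum distance d = 1.

Enumerate all 2^3 = 8 messages m ∈ F_2^3.
For each, compute codeword c = mG in F_2^5, then tally its weight.
  m = 000 → c = 00000, weight = 0.
  m = 100 → c = 11010, weight = 3.
  m = 010 → c = 01100, weight = 2.
  m = 110 → c = 10110, weight = 3.
  m = 001 → c = 10000, weight = 1.
  m = 101 → c = 01010, weight = 2.
  m = 011 → c = 11100, weight = 3.
  m = 111 → c = 00110, weight = 2.
Tally weights:
  weight 0: 1 codewords.
  weight 1: 1 codewords.
  weight 2: 3 codewords.
  weight 3: 3 codewords.
Minimum distance d = smallest w > 0 with A_w > 0 = 1.
Sanity: Σ A_w = 8 = 2^3 = 8 ✓.


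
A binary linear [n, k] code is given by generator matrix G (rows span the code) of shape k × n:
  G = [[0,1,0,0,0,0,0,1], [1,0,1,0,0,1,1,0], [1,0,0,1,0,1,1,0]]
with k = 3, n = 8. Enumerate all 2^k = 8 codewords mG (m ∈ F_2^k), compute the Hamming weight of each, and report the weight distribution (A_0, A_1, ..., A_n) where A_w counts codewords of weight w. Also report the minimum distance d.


Weight distribution: A_0 = 1, A_2 = 2, A_4 = 3, A_6 = 2. Minimum distance d = 2.

Enumerate all 2^3 = 8 messages m ∈ F_2^3.
For each, compute codeword c = mG in F_2^8, then tally its weight.
  m = 000 → c = 00000000, weight = 0.
  m = 100 → c = 01000001, weight = 2.
  m = 010 → c = 10100110, weight = 4.
  m = 110 → c = 11100111, weight = 6.
  m = 001 → c = 10010110, weight = 4.
  m = 101 → c = 11010111, weight = 6.
  m = 011 → c = 00110000, weight = 2.
  m = 111 → c = 01110001, weight = 4.
Tally weights:
  weight 0: 1 codewords.
  weight 2: 2 codewords.
  weight 4: 3 codewords.
  weight 6: 2 codewords.
Minimum distance d = smallest w > 0 with A_w > 0 = 2.
Sanity: Σ A_w = 8 = 2^3 = 8 ✓.


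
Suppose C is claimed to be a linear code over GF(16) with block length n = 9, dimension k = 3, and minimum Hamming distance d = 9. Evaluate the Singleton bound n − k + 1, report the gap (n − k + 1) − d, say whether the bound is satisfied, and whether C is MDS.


Singleton RHS = n − k + 1 = 7, slack = -2, bound violated (no such code; not MDS).

Singleton bound: d ≤ n − k + 1.
Here n = 9, k = 3, so n − k + 1 = 7.
Given d = 9, check d ≤ 7: NO.
Slack = (n − k + 1) − d = -2.
The slack is negative: d = 9 exceeds n − k + 1 = 7 by 2, so the Singleton bound is violated and no linear [9, 3, 9]_16 code can exist. In particular it is not MDS (MDS requires d = n − k + 1 exactly).
Description: the claimed parameters are [9, 3, 9]_16; such a code would be impossible (violates the Singleton bound).


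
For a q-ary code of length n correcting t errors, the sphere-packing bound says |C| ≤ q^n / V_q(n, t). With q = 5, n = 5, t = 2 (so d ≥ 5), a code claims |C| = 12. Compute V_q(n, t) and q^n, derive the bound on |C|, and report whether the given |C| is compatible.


V_q(n, t) = 181, q^n = 3125, Hamming bound = 17, |C| = 12 ≤ bound (satisfied).

Step 1: Compute V_q(n, t) = Σ_{j=0}^2 C(n, j) (q−1)^j.
  j = 0: C(5,0)·(4)^0 = 1·1 = 1.
  j = 1: C(5,1)·(4)^1 = 5·4 = 20.
  j = 2: C(5,2)·(4)^2 = 10·16 = 160.
  V_q(n, t) = 1 + 20 + 160 = 181.
Step 2: q^n = 5^5 = 3125.
Step 3: Hamming bound ⌊q^n / V_q(n,t)⌋ = ⌊3125/181⌋ = 17.
Step 4: Compare |C| = 12 to 17: satisfied.
The claimed |C| lies below the Hamming bound.


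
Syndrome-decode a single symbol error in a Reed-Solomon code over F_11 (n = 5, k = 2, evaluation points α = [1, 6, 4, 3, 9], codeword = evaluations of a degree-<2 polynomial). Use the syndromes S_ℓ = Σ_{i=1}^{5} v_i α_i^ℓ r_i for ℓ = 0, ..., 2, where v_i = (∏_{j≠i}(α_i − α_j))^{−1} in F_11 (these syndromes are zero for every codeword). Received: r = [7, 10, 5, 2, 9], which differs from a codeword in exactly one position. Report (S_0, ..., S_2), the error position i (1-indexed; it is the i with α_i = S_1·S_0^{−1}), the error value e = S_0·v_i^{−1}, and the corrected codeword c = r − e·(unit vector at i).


S = (6, 3, 7), error at position 2, error magnitude e = 10, c = [7, 0, 5, 2, 9].

Step 1: column multipliers v_i = (∏_{j≠i}(α_i − α_j))^{−1} mod 11.
  i = 1 (α = 1): (1−6)(1−4)(1−3)(1−9) = (−5)·(−3)·(−2)·(−8) = 240 ≡ 9, so v_1 = 9^{−1} = 5 (mod 11).
  i = 2 (α = 6): (6−1)(6−4)(6−3)(6−9) = 5·2·3·(−3) = −90 ≡ 9, so v_2 = 9^{−1} = 5 (mod 11).
  i = 3 (α = 4): (4−1)(4−6)(4−3)(4−9) = 3·(−2)·1·(−5) = 30 ≡ 8, so v_3 = 8^{−1} = 7 (mod 11).
  i = 4 (α = 3): (3−1)(3−6)(3−4)(3−9) = 2·(−3)·(−1)·(−6) = −36 ≡ 8, so v_4 = 8^{−1} = 7 (mod 11).
  i = 5 (α = 9): (9−1)(9−6)(9−4)(9−3) = 8·3·5·6 = 720 ≡ 5, so v_5 = 5^{−1} = 9 (mod 11).
  v = [5, 5, 7, 7, 9].
Step 2: syndromes of r = [7, 10, 5, 2, 9] (all sums mod 11).
  S_0 = Σ v_i r_i = 5·7 + 5·10 + 7·5 + 7·2 + 9·9 = 215 ≡ 6.
  S_1 = Σ v_i α_i r_i = 5·1·7 + 5·6·10 + 7·4·5 + 7·3·2 + 9·9·9 = 1246 ≡ 3.
  α_i^2 mod 11 = [1, 3, 5, 9, 4].
  S_2 = Σ v_i α_i^2 r_i = 5·1·7 + 5·3·10 + 7·5·5 + 7·9·2 + 9·4·9 = 810 ≡ 7.
  S = (6, 3, 7) ≠ 0, so r is not a codeword (an error is present).
Step 3: locate the error. For a single error e at position i, S_ℓ = v_i·e·α_i^ℓ, so α_err = S_1/S_0.
  S_0^{−1} = 6^{−1} = 2 (mod 11), so α_err = 3·2 = 6 ≡ 6 = α_2. Error position i = 2.
  Consistency check: S_2/S_1 = 7·4 = 28 ≡ 6 = α_err ✓ (single-error assumption holds).
Step 4: error magnitude e = S_0/v_2 = S_0·∏_{j≠2}(α_2 − α_j) = 6·9 = 54 ≡ 10 (mod 11).
Step 5: correct position 2: c_2 = r_2 − e = 10 − 10 ≡ 0 (mod 11). Hence c = [7, 0, 5, 2, 9].
  Check: interpolating c through the α_i gives m(x) = 4 + 3·x (degree < 2) with m(α_i) = c_i for every i, so c is indeed a codeword.


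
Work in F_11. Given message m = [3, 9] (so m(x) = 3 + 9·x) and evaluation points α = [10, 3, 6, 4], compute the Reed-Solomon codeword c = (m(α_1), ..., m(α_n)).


c = [5, 8, 2, 6]

Message polynomial: m(x) = 3 + 9·x (mod 11).
For each evaluation point α_i, compute m(α_i) mod 11:
  α_1 = 10: Horner steps 9 → 5, so m(10) = 5.
  α_2 = 3: Horner steps 9 → 8, so m(3) = 8.
  α_3 = 6: Horner steps 9 → 2, so m(6) = 2.
  α_4 = 4: Horner steps 9 → 6, so m(4) = 6.
Codeword c = [5, 8, 2, 6] ∈ F_11^4.


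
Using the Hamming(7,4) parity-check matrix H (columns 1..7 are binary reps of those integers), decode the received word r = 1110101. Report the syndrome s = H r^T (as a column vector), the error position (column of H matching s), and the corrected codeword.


s = (0, 1, 0)^T, error position = 2, corrected codeword c = 1010101

Compute s = H r^T mod 2 one row at a time:
  s_1 = 0 + 1 + 0 + 1 = 2 ≡ 0 (mod 2).
  s_2 = 1 + 1 + 0 + 1 = 3 ≡ 1 (mod 2).
  s_3 = 1 + 1 + 1 + 1 = 4 ≡ 0 (mod 2).
s = (0, 1, 0)^T — this equals column 2 of H (binary 010), so error is at position 2.
Correct: flip bit 2 of r = 1110101 to get c = 1010101.


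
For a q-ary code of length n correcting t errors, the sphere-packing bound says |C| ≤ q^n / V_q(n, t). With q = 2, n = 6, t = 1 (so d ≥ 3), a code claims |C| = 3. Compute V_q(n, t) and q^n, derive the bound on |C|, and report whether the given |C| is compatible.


V_q(n, t) = 7, q^n = 64, Hamming bound = 9, |C| = 3 ≤ bound (satisfied).

Step 1: Compute V_q(n, t) = Σ_{j=0}^1 C(n, j) (q−1)^j.
  j = 0: C(6,0)·(1)^0 = 1·1 = 1.
  j = 1: C(6,1)·(1)^1 = 6·1 = 6.
  V_q(n, t) = 1 + 6 = 7.
Step 2: q^n = 2^6 = 64.
Step 3: Hamming bound ⌊q^n / V_q(n,t)⌋ = ⌊64/7⌋ = 9.
Step 4: Compare |C| = 3 to 9: satisfied.
The claimed |C| lies below the Hamming bound.


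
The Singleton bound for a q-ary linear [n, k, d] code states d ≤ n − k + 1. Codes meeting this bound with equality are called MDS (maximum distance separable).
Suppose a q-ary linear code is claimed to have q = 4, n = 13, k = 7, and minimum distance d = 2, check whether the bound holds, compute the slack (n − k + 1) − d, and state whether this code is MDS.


Singleton RHS = n − k + 1 = 7, slack = 5, bound satisfied, not MDS.

Singleton bound: d ≤ n − k + 1.
Here n = 13, k = 7, so n − k + 1 = 7.
Given d = 2, check d ≤ 7: YES.
Slack = (n − k + 1) − d = 5.
The code is NOT MDS (slack = 5 > 0).
Description: the claimed parameters are [13, 7, 2]_4; such a code would be non-MDS.


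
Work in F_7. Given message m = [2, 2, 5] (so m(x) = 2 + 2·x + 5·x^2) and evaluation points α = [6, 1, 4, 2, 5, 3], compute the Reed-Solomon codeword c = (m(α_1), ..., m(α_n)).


c = [5, 2, 6, 5, 4, 4]

Message polynomial: m(x) = 2 + 2·x + 5·x^2 (mod 7).
For each evaluation point α_i, compute m(α_i) mod 7:
  α_1 = 6: Horner steps 5 → 4 → 5, so m(6) = 5.
  α_2 = 1: Horner steps 5 → 0 → 2, so m(1) = 2.
  α_3 = 4: Horner steps 5 → 1 → 6, so m(4) = 6.
  α_4 = 2: Horner steps 5 → 5 → 5, so m(2) = 5.
  α_5 = 5: Horner steps 5 → 6 → 4, so m(5) = 4.
  α_6 = 3: Horner steps 5 → 3 → 4, so m(3) = 4.
Codeword c = [5, 2, 6, 5, 4, 4] ∈ F_7^6.


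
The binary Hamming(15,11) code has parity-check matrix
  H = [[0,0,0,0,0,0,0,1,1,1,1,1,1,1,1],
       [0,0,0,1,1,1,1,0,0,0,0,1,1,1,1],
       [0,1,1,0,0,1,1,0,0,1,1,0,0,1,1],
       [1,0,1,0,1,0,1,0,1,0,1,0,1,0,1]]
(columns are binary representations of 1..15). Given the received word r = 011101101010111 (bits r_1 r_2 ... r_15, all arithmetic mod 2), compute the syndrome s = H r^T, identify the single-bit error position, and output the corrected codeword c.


s = (1, 0, 1, 0)^T, error position = 10, corrected codeword c = 011101101110111

Compute s = H r^T mod 2 one row at a time:
  s_1 = 0 + 1 + 0 + 1 + 0 + 1 + 1 + 1 = 5 ≡ 1 (mod 2).
  s_2 = 1 + 0 + 1 + 1 + 0 + 1 + 1 + 1 = 6 ≡ 0 (mod 2).
  s_3 = 1 + 1 + 1 + 1 + 0 + 1 + 1 + 1 = 7 ≡ 1 (mod 2).
  s_4 = 0 + 1 + 0 + 1 + 1 + 1 + 1 + 1 = 6 ≡ 0 (mod 2).
s = (1, 0, 1, 0)^T — this equals column 10 of H (binary 1010), so error is at position 10.
Correct: flip bit 10 of r = 011101101010111 to get c = 011101101110111.


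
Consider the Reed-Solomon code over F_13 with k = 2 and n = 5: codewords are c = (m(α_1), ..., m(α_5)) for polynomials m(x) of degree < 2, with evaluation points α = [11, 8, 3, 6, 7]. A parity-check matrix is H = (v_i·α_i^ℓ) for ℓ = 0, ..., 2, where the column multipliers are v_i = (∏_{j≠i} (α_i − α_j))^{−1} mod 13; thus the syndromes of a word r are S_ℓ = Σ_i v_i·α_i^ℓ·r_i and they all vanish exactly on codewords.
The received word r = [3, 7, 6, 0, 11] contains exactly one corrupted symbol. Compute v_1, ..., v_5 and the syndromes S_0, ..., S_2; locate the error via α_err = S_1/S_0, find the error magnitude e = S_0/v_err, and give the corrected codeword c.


S = (7, 4, 6), error at position 2, error magnitude e = 11, c = [3, 9, 6, 0, 11].

Step 1: column multipliers v_i = (∏_{j≠i}(α_i − α_j))^{−1} mod 13.
  i = 1 (α = 11): (11−8)(11−3)(11−6)(11−7) = 3·8·5·4 = 480 ≡ 12, so v_1 = 12^{−1} = 12 (mod 13).
  i = 2 (α = 8): (8−11)(8−3)(8−6)(8−7) = (−3)·5·2·1 = −30 ≡ 9, so v_2 = 9^{−1} = 3 (mod 13).
  i = 3 (α = 3): (3−11)(3−8)(3−6)(3−7) = (−8)·(−5)·(−3)·(−4) = 480 ≡ 12, so v_3 = 12^{−1} = 12 (mod 13).
  i = 4 (α = 6): (6−11)(6−8)(6−3)(6−7) = (−5)·(−2)·3·(−1) = −30 ≡ 9, so v_4 = 9^{−1} = 3 (mod 13).
  i = 5 (α = 7): (7−11)(7−8)(7−3)(7−6) = (−4)·(−1)·4·1 = 16 ≡ 3, so v_5 = 3^{−1} = 9 (mod 13).
  v = [12, 3, 12, 3, 9].
Step 2: syndromes of r = [3, 7, 6, 0, 11] (all sums mod 13).
  S_0 = Σ v_i r_i = 12·3 + 3·7 + 12·6 + 3·0 + 9·11 = 228 ≡ 7.
  S_1 = Σ v_i α_i r_i = 12·11·3 + 3·8·7 + 12·3·6 + 3·6·0 + 9·7·11 = 1473 ≡ 4.
  α_i^2 mod 13 = [4, 12, 9, 10, 10].
  S_2 = Σ v_i α_i^2 r_i = 12·4·3 + 3·12·7 + 12·9·6 + 3·10·0 + 9·10·11 = 2034 ≡ 6.
  S = (7, 4, 6) ≠ 0, so r is not a codeword (an error is present).
Step 3: locate the error. For a single error e at position i, S_ℓ = v_i·e·α_i^ℓ, so α_err = S_1/S_0.
  S_0^{−1} = 7^{−1} = 2 (mod 13), so α_err = 4·2 = 8 ≡ 8 = α_2. Error position i = 2.
  Consistency check: S_2/S_1 = 6·10 = 60 ≡ 8 = α_err ✓ (single-error assumption holds).
Step 4: error magnitude e = S_0/v_2 = S_0·∏_{j≠2}(α_2 − α_j) = 7·9 = 63 ≡ 11 (mod 13).
Step 5: correct position 2: c_2 = r_2 − e = 7 − 11 ≡ 9 (mod 13). Hence c = [3, 9, 6, 0, 11].
  Check: interpolating c through the α_i gives m(x) = 12 + 11·x (degree < 2) with m(α_i) = c_i for every i, so c is indeed a codeword.


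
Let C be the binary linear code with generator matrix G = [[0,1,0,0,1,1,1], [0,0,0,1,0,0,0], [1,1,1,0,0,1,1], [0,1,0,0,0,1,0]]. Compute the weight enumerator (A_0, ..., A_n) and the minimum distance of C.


Weight distribution: A_0 = 1, A_1 = 1, A_2 = 2, A_3 = 4, A_4 = 3, A_5 = 3, A_6 = 2. Minimum distance d = 1.

Enumerate all 2^4 = 16 messages m ∈ F_2^4.
For each, compute codeword c = mG in F_2^7, then tally its weight.
  m = 0000 → c = 0000000, weight = 0.
  m = 1000 → c = 0100111, weight = 4.
  m = 0100 → c = 0001000, weight = 1.
  m = 1100 → c = 0101111, weight = 5.
  m = 0010 → c = 1110011, weight = 5.
  m = 1010 → c = 1010100, weight = 3.
  m = 0110 → c = 1111011, weight = 6.
  m = 1110 → c = 1011100, weight = 4.
  m = 0001 → c = 0100010, weight = 2.
  m = 1001 → c = 0000101, weight = 2.
  m = 0101 → c = 0101010, weight = 3.
  m = 1101 → c = 0001101, weight = 3.
  m = 0011 → c = 1010001, weight = 3.
  m = 1011 → c = 1110110, weight = 5.
  m = 0111 → c = 1011001, weight = 4.
  m = 1111 → c = 1111110, weight = 6.
Tally weights:
  weight 0: 1 codewords.
  weight 1: 1 codewords.
  weight 2: 2 codewords.
  weight 3: 4 codewords.
  weight 4: 3 codewords.
  weight 5: 3 codewords.
  weight 6: 2 codewords.
Minimum distance d = smallest w > 0 with A_w > 0 = 1.
Sanity: Σ A_w = 16 = 2^4 = 16 ✓.


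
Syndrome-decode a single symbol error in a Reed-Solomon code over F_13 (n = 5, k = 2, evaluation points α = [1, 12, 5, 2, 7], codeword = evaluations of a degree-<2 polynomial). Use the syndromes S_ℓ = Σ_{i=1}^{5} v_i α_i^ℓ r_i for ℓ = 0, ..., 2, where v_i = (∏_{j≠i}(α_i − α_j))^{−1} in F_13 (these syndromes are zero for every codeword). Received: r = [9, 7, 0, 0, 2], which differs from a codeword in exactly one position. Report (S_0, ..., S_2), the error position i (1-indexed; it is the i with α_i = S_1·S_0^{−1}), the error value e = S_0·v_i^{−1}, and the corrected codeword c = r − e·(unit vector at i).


S = (7, 1, 2), error at position 4, error magnitude e = 3, c = [9, 7, 0, 10, 2].

Step 1: column multipliers v_i = (∏_{j≠i}(α_i − α_j))^{−1} mod 13.
  i = 1 (α = 1): (1−12)(1−5)(1−2)(1−7) = (−11)·(−4)·(−1)·(−6) = 264 ≡ 4, so v_1 = 4^{−1} = 10 (mod 13).
  i = 2 (α = 12): (12−1)(12−5)(12−2)(12−7) = 11·7·10·5 = 3850 ≡ 2, so v_2 = 2^{−1} = 7 (mod 13).
  i = 3 (α = 5): (5−1)(5−12)(5−2)(5−7) = 4·(−7)·3·(−2) = 168 ≡ 12, so v_3 = 12^{−1} = 12 (mod 13).
  i = 4 (α = 2): (2−1)(2−12)(2−5)(2−7) = 1·(−10)·(−3)·(−5) = −150 ≡ 6, so v_4 = 6^{−1} = 11 (mod 13).
  i = 5 (α = 7): (7−1)(7−12)(7−5)(7−2) = 6·(−5)·2·5 = −300 ≡ 12, so v_5 = 12^{−1} = 12 (mod 13).
  v = [10, 7, 12, 11, 12].
Step 2: syndromes of r = [9, 7, 0, 0, 2] (all sums mod 13).
  S_0 = Σ v_i r_i = 10·9 + 7·7 + 12·0 + 11·0 + 12·2 = 163 ≡ 7.
  S_1 = Σ v_i α_i r_i = 10·1·9 + 7·12·7 + 12·5·0 + 11·2·0 + 12·7·2 = 846 ≡ 1.
  α_i^2 mod 13 = [1, 1, 12, 4, 10].
  S_2 = Σ v_i α_i^2 r_i = 10·1·9 + 7·1·7 + 12·12·0 + 11·4·0 + 12·10·2 = 379 ≡ 2.
  S = (7, 1, 2) ≠ 0, so r is not a codeword (an error is present).
Step 3: locate the error. For a single error e at position i, S_ℓ = v_i·e·α_i^ℓ, so α_err = S_1/S_0.
  S_0^{−1} = 7^{−1} = 2 (mod 13), so α_err = 1·2 = 2 ≡ 2 = α_4. Error position i = 4.
  Consistency check: S_2/S_1 = 2·1 = 2 ≡ 2 = α_err ✓ (single-error assumption holds).
Step 4: error magnitude e = S_0/v_4 = S_0·∏_{j≠4}(α_4 − α_j) = 7·6 = 42 ≡ 3 (mod 13).
Step 5: correct position 4: c_4 = r_4 − e = 0 − 3 ≡ 10 (mod 13). Hence c = [9, 7, 0, 10, 2].
  Check: interpolating c through the α_i gives m(x) = 8 + 1·x (degree < 2) with m(α_i) = c_i for every i, so c is indeed a codeword.


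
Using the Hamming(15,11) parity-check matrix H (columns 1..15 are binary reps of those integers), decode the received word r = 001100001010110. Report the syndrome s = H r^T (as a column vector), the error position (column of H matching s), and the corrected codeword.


s = (0, 1, 1, 0)^T, error position = 6, corrected codeword c = 001101001010110

Compute s = H r^T mod 2 one row at a time:
  s_1 = 0 + 1 + 0 + 1 + 0 + 1 + 1 + 0 = 4 ≡ 0 (mod 2).
  s_2 = 1 + 0 + 0 + 0 + 0 + 1 + 1 + 0 = 3 ≡ 1 (mod 2).
  s_3 = 0 + 1 + 0 + 0 + 0 + 1 + 1 + 0 = 3 ≡ 1 (mod 2).
  s_4 = 0 + 1 + 0 + 0 + 1 + 1 + 1 + 0 = 4 ≡ 0 (mod 2).
s = (0, 1, 1, 0)^T — this equals column 6 of H (binary 0110), so error is at position 6.
Correct: flip bit 6 of r = 001100001010110 to get c = 001101001010110.


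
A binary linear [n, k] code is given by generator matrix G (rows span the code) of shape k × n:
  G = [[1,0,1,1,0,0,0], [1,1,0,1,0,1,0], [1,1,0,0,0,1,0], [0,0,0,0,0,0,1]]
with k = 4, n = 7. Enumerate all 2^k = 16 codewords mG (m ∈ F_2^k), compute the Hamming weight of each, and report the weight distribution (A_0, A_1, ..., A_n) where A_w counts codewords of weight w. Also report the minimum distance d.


Weight distribution: A_0 = 1, A_1 = 2, A_2 = 2, A_3 = 4, A_4 = 5, A_5 = 2. Minimum distance d = 1.

Enumerate all 2^4 = 16 messages m ∈ F_2^4.
For each, compute codeword c = mG in F_2^7, then tally its weight.
  m = 0000 → c = 0000000, weight = 0.
  m = 1000 → c = 1011000, weight = 3.
  m = 0100 → c = 1101010, weight = 4.
  m = 1100 → c = 0110010, weight = 3.
  m = 0010 → c = 1100010, weight = 3.
  m = 1010 → c = 0111010, weight = 4.
  m = 0110 → c = 0001000, weight = 1.
  m = 1110 → c = 1010000, weight = 2.
  m = 0001 → c = 0000001, weight = 1.
  m = 1001 → c = 1011001, weight = 4.
  m = 0101 → c = 1101011, weight = 5.
  m = 1101 → c = 0110011, weight = 4.
  m = 0011 → c = 1100011, weight = 4.
  m = 1011 → c = 0111011, weight = 5.
  m = 0111 → c = 0001001, weight = 2.
  m = 1111 → c = 1010001, weight = 3.
Tally weights:
  weight 0: 1 codewords.
  weight 1: 2 codewords.
  weight 2: 2 codewords.
  weight 3: 4 codewords.
  weight 4: 5 codewords.
  weight 5: 2 codewords.
Minimum distance d = smallest w > 0 with A_w > 0 = 1.
Sanity: Σ A_w = 16 = 2^4 = 16 ✓.


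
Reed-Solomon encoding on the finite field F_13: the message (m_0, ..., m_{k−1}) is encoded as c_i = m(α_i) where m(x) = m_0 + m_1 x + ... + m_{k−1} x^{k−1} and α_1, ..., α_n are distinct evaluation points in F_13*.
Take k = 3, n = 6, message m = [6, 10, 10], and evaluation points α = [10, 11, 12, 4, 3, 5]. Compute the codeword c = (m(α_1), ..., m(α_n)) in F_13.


c = [1, 0, 6, 11, 9, 7]

Message polynomial: m(x) = 6 + 10·x + 10·x^2 (mod 13).
For each evaluation point α_i, compute m(α_i) mod 13:
  α_1 = 10: Horner steps 10 → 6 → 1, so m(10) = 1.
  α_2 = 11: Horner steps 10 → 3 → 0, so m(11) = 0.
  α_3 = 12: Horner steps 10 → 0 → 6, so m(12) = 6.
  α_4 = 4: Horner steps 10 → 11 → 11, so m(4) = 11.
  α_5 = 3: Horner steps 10 → 1 → 9, so m(3) = 9.
  α_6 = 5: Horner steps 10 → 8 → 7, so m(5) = 7.
Codeword c = [1, 0, 6, 11, 9, 7] ∈ F_13^6.


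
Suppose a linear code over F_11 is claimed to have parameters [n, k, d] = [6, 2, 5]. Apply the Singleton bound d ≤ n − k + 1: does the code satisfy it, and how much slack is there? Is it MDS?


Singleton RHS = n − k + 1 = 5, slack = 0, bound satisfied, MDS.

Singleton bound: d ≤ n − k + 1.
Here n = 6, k = 2, so n − k + 1 = 5.
Given d = 5, check d ≤ 5: YES.
Slack = (n − k + 1) − d = 0.
The code is MDS (slack = 0).
Description: the claimed parameters are [6, 2, 5]_11; such a code would be MDS (meets Singleton bound).


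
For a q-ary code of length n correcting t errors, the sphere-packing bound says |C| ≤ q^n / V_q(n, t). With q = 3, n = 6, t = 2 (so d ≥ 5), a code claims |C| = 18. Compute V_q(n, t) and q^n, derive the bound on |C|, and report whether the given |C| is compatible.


V_q(n, t) = 73, q^n = 729, Hamming bound = 9, |C| = 18 > bound (violated).

Step 1: Compute V_q(n, t) = Σ_{j=0}^2 C(n, j) (q−1)^j.
  j = 0: C(6,0)·(2)^0 = 1·1 = 1.
  j = 1: C(6,1)·(2)^1 = 6·2 = 12.
  j = 2: C(6,2)·(2)^2 = 15·4 = 60.
  V_q(n, t) = 1 + 12 + 60 = 73.
Step 2: q^n = 3^6 = 729.
Step 3: Hamming bound ⌊q^n / V_q(n,t)⌋ = ⌊729/73⌋ = 9.
Step 4: Compare |C| = 18 to 9: violated.
The claimed |C| lies above the Hamming bound, so no 3-ary code of length 6 with d ≥ 5 can have 18 codewords.


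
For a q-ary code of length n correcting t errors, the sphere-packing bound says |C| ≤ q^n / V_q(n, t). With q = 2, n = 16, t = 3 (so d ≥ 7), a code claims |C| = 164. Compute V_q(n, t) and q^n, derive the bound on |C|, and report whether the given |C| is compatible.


V_q(n, t) = 697, q^n = 65536, Hamming bound = 94, |C| = 164 > bound (violated).

Step 1: Compute V_q(n, t) = Σ_{j=0}^3 C(n, j) (q−1)^j.
  j = 0: C(16,0)·(1)^0 = 1·1 = 1.
  j = 1: C(16,1)·(1)^1 = 16·1 = 16.
  j = 2: C(16,2)·(1)^2 = 120·1 = 120.
  j = 3: C(16,3)·(1)^3 = 560·1 = 560.
  V_q(n, t) = 1 + 16 + 120 + 560 = 697.
Step 2: q^n = 2^16 = 65536.
Step 3: Hamming bound ⌊q^n / V_q(n,t)⌋ = ⌊65536/697⌋ = 94.
Step 4: Compare |C| = 164 to 94: violated.
The claimed |C| lies above the Hamming bound, so no 2-ary code of length 16 with d ≥ 7 can have 164 codewords.


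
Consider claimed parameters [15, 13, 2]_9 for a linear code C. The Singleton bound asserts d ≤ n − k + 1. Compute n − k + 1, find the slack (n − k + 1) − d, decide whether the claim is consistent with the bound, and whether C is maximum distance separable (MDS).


Singleton RHS = n − k + 1 = 3, slack = 1, bound satisfied, not MDS.

Singleton bound: d ≤ n − k + 1.
Here n = 15, k = 13, so n − k + 1 = 3.
Given d = 2, check d ≤ 3: YES.
Slack = (n − k + 1) − d = 1.
The code is NOT MDS (slack = 1 > 0).
Description: the claimed parameters are [15, 13, 2]_9; such a code would be non-MDS.


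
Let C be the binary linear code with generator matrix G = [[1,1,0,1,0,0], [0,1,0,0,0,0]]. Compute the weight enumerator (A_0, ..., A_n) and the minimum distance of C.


Weight distribution: A_0 = 1, A_1 = 1, A_2 = 1, A_3 = 1. Minimum distance d = 1.

Enumerate all 2^2 = 4 messages m ∈ F_2^2.
For each, compute codeword c = mG in F_2^6, then tally its weight.
  m = 00 → c = 000000, weight = 0.
  m = 10 → c = 110100, weight = 3.
  m = 01 → c = 010000, weight = 1.
  m = 11 → c = 100100, weight = 2.
Tally weights:
  weight 0: 1 codewords.
  weight 1: 1 codewords.
  weight 2: 1 codewords.
  weight 3: 1 codewords.
Minimum distance d = smallest w > 0 with A_w > 0 = 1.
Sanity: Σ A_w = 4 = 2^2 = 4 ✓.


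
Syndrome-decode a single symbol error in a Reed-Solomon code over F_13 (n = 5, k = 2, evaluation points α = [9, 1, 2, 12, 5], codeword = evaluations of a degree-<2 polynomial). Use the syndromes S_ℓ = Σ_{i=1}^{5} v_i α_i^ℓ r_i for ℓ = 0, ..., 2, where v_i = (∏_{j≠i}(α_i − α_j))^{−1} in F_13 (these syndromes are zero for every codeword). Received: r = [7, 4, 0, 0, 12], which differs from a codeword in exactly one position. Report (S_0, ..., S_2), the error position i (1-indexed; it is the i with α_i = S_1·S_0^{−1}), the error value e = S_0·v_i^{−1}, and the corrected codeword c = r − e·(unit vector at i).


S = (3, 6, 12), error at position 3, error magnitude e = 7, c = [7, 4, 6, 0, 12].

Step 1: column multipliers v_i = (∏_{j≠i}(α_i − α_j))^{−1} mod 13.
  i = 1 (α = 9): (9−1)(9−2)(9−12)(9−5) = 8·7·(−3)·4 = −672 ≡ 4, so v_1 = 4^{−1} = 10 (mod 13).
  i = 2 (α = 1): (1−9)(1−2)(1−12)(1−5) = (−8)·(−1)·(−11)·(−4) = 352 ≡ 1, so v_2 = 1^{−1} = 1 (mod 13).
  i = 3 (α = 2): (2−9)(2−1)(2−12)(2−5) = (−7)·1·(−10)·(−3) = −210 ≡ 11, so v_3 = 11^{−1} = 6 (mod 13).
  i = 4 (α = 12): (12−9)(12−1)(12−2)(12−5) = 3·11·10·7 = 2310 ≡ 9, so v_4 = 9^{−1} = 3 (mod 13).
  i = 5 (α = 5): (5−9)(5−1)(5−2)(5−12) = (−4)·4·3·(−7) = 336 ≡ 11, so v_5 = 11^{−1} = 6 (mod 13).
  v = [10, 1, 6, 3, 6].
Step 2: syndromes of r = [7, 4, 0, 0, 12] (all sums mod 13).
  S_0 = Σ v_i r_i = 10·7 + 1·4 + 6·0 + 3·0 + 6·12 = 146 ≡ 3.
  S_1 = Σ v_i α_i r_i = 10·9·7 + 1·1·4 + 6·2·0 + 3·12·0 + 6·5·12 = 994 ≡ 6.
  α_i^2 mod 13 = [3, 1, 4, 1, 12].
  S_2 = Σ v_i α_i^2 r_i = 10·3·7 + 1·1·4 + 6·4·0 + 3·1·0 + 6·12·12 = 1078 ≡ 12.
  S = (3, 6, 12) ≠ 0, so r is not a codeword (an error is present).
Step 3: locate the error. For a single error e at position i, S_ℓ = v_i·e·α_i^ℓ, so α_err = S_1/S_0.
  S_0^{−1} = 3^{−1} = 9 (mod 13), so α_err = 6·9 = 54 ≡ 2 = α_3. Error position i = 3.
  Consistency check: S_2/S_1 = 12·11 = 132 ≡ 2 = α_err ✓ (single-error assumption holds).
Step 4: error magnitude e = S_0/v_3 = S_0·∏_{j≠3}(α_3 − α_j) = 3·11 = 33 ≡ 7 (mod 13).
Step 5: correct position 3: c_3 = r_3 − e = 0 − 7 ≡ 6 (mod 13). Hence c = [7, 4, 6, 0, 12].
  Check: interpolating c through the α_i gives m(x) = 2 + 2·x (degree < 2) with m(α_i) = c_i for every i, so c is indeed a codeword.


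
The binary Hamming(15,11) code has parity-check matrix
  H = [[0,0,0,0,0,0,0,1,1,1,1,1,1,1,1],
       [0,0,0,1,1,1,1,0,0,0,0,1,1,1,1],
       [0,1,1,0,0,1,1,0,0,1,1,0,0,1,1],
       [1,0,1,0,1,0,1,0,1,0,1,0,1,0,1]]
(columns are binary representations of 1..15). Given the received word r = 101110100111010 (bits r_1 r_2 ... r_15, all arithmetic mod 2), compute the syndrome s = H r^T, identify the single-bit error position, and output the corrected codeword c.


s = (0, 1, 1, 1)^T, error position = 7, corrected codeword c = 101110000111010

Compute s = H r^T mod 2 one row at a time:
  s_1 = 0 + 0 + 1 + 1 + 1 + 0 + 1 + 0 = 4 ≡ 0 (mod 2).
  s_2 = 1 + 1 + 0 + 1 + 1 + 0 + 1 + 0 = 5 ≡ 1 (mod 2).
  s_3 = 0 + 1 + 0 + 1 + 1 + 1 + 1 + 0 = 5 ≡ 1 (mod 2).
  s_4 = 1 + 1 + 1 + 1 + 0 + 1 + 0 + 0 = 5 ≡ 1 (mod 2).
s = (0, 1, 1, 1)^T — this equals column 7 of H (binary 0111), so error is at position 7.
Correct: flip bit 7 of r = 101110100111010 to get c = 101110000111010.


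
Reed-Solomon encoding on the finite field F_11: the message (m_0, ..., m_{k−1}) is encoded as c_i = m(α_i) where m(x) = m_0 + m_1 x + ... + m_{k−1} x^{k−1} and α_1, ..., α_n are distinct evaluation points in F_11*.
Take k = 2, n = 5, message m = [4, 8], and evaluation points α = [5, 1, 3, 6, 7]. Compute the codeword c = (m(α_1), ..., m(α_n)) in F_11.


c = [0, 1, 6, 8, 5]

Message polynomial: m(x) = 4 + 8·x (mod 11).
For each evaluation point α_i, compute m(α_i) mod 11:
  α_1 = 5: Horner steps 8 → 0, so m(5) = 0.
  α_2 = 1: Horner steps 8 → 1, so m(1) = 1.
  α_3 = 3: Horner steps 8 → 6, so m(3) = 6.
  α_4 = 6: Horner steps 8 → 8, so m(6) = 8.
  α_5 = 7: Horner steps 8 → 5, so m(7) = 5.
Codeword c = [0, 1, 6, 8, 5] ∈ F_11^5.


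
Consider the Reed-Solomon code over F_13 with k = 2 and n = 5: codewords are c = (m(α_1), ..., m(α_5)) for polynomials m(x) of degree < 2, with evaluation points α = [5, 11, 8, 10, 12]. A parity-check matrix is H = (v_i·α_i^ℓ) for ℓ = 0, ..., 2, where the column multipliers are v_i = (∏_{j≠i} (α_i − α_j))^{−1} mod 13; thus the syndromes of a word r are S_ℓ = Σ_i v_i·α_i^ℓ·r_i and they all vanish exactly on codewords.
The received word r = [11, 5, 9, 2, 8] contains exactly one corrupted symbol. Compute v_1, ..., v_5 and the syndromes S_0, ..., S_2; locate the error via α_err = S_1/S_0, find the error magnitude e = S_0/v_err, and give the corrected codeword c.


S = (4, 7, 9), error at position 1, error magnitude e = 11, c = [0, 5, 9, 2, 8].

Step 1: column multipliers v_i = (∏_{j≠i}(α_i − α_j))^{−1} mod 13.
  i = 1 (α = 5): (5−11)(5−8)(5−10)(5−12) = (−6)·(−3)·(−5)·(−7) = 630 ≡ 6, so v_1 = 6^{−1} = 11 (mod 13).
  i = 2 (α = 11): (11−5)(11−8)(11−10)(11−12) = 6·3·1·(−1) = −18 ≡ 8, so v_2 = 8^{−1} = 5 (mod 13).
  i = 3 (α = 8): (8−5)(8−11)(8−10)(8−12) = 3·(−3)·(−2)·(−4) = −72 ≡ 6, so v_3 = 6^{−1} = 11 (mod 13).
  i = 4 (α = 10): (10−5)(10−11)(10−8)(10−12) = 5·(−1)·2·(−2) = 20 ≡ 7, so v_4 = 7^{−1} = 2 (mod 13).
  i = 5 (α = 12): (12−5)(12−11)(12−8)(12−10) = 7·1·4·2 = 56 ≡ 4, so v_5 = 4^{−1} = 10 (mod 13).
  v = [11, 5, 11, 2, 10].
Step 2: syndromes of r = [11, 5, 9, 2, 8] (all sums mod 13).
  S_0 = Σ v_i r_i = 11·11 + 5·5 + 11·9 + 2·2 + 10·8 = 329 ≡ 4.
  S_1 = Σ v_i α_i r_i = 11·5·11 + 5·11·5 + 11·8·9 + 2·10·2 + 10·12·8 = 2672 ≡ 7.
  α_i^2 mod 13 = [12, 4, 12, 9, 1].
  S_2 = Σ v_i α_i^2 r_i = 11·12·11 + 5·4·5 + 11·12·9 + 2·9·2 + 10·1·8 = 2856 ≡ 9.
  S = (4, 7, 9) ≠ 0, so r is not a codeword (an error is present).
Step 3: locate the error. For a single error e at position i, S_ℓ = v_i·e·α_i^ℓ, so α_err = S_1/S_0.
  S_0^{−1} = 4^{−1} = 10 (mod 13), so α_err = 7·10 = 70 ≡ 5 = α_1. Error position i = 1.
  Consistency check: S_2/S_1 = 9·2 = 18 ≡ 5 = α_err ✓ (single-error assumption holds).
Step 4: error magnitude e = S_0/v_1 = S_0·∏_{j≠1}(α_1 − α_j) = 4·6 = 24 ≡ 11 (mod 13).
Step 5: correct position 1: c_1 = r_1 − e = 11 − 11 ≡ 0 (mod 13). Hence c = [0, 5, 9, 2, 8].
  Check: interpolating c through the α_i gives m(x) = 11 + 3·x (degree < 2) with m(α_i) = c_i for every i, so c is indeed a codeword.


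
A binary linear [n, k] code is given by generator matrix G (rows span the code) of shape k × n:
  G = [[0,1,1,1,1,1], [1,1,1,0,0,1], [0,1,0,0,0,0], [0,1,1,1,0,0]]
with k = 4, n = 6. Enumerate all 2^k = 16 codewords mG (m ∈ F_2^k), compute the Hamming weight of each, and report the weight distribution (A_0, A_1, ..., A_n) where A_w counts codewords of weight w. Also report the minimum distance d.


Weight distribution: A_0 = 1, A_1 = 1, A_2 = 2, A_3 = 6, A_4 = 5, A_5 = 1. Minimum distance d = 1.

Enumerate all 2^4 = 16 messages m ∈ F_2^4.
For each, compute codeword c = mG in F_2^6, then tally its weight.
  m = 0000 → c = 000000, weight = 0.
  m = 1000 → c = 011111, weight = 5.
  m = 0100 → c = 111001, weight = 4.
  m = 1100 → c = 100110, weight = 3.
  m = 0010 → c = 010000, weight = 1.
  m = 1010 → c = 001111, weight = 4.
  m = 0110 → c = 101001, weight = 3.
  m = 1110 → c = 110110, weight = 4.
  m = 0001 → c = 011100, weight = 3.
  m = 1001 → c = 000011, weight = 2.
  m = 0101 → c = 100101, weight = 3.
  m = 1101 → c = 111010, weight = 4.
  m = 0011 → c = 001100, weight = 2.
  m = 1011 → c = 010011, weight = 3.
  m = 0111 → c = 110101, weight = 4.
  m = 1111 → c = 101010, weight = 3.
Tally weights:
  weight 0: 1 codewords.
  weight 1: 1 codewords.
  weight 2: 2 codewords.
  weight 3: 6 codewords.
  weight 4: 5 codewords.
  weight 5: 1 codewords.
Minimum distance d = smallest w > 0 with A_w > 0 = 1.
Sanity: Σ A_w = 16 = 2^4 = 16 ✓.


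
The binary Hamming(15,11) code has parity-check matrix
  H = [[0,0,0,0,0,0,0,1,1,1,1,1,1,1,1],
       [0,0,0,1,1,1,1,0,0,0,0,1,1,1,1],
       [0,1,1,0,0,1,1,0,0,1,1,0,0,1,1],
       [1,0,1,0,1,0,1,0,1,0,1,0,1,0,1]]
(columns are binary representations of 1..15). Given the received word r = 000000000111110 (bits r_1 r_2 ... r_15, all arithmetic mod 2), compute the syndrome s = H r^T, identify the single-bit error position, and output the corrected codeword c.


s = (1, 1, 1, 0)^T, error position = 14, corrected codeword c = 000000000111100

Compute s = H r^T mod 2 one row at a time:
  s_1 = 0 + 0 + 1 + 1 + 1 + 1 + 1 + 0 = 5 ≡ 1 (mod 2).
  s_2 = 0 + 0 + 0 + 0 + 1 + 1 + 1 + 0 = 3 ≡ 1 (mod 2).
  s_3 = 0 + 0 + 0 + 0 + 1 + 1 + 1 + 0 = 3 ≡ 1 (mod 2).
  s_4 = 0 + 0 + 0 + 0 + 0 + 1 + 1 + 0 = 2 ≡ 0 (mod 2).
s = (1, 1, 1, 0)^T — this equals column 14 of H (binary 1110), so error is at position 14.
Correct: flip bit 14 of r = 000000000111110 to get c = 000000000111100.


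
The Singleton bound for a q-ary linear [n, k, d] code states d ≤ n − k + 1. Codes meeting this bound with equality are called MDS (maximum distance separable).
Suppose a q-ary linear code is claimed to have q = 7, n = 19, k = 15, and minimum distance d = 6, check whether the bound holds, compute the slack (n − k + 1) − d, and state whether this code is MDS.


Singleton RHS = n − k + 1 = 5, slack = -1, bound violated (no such code; not MDS).

Singleton bound: d ≤ n − k + 1.
Here n = 19, k = 15, so n − k + 1 = 5.
Given d = 6, check d ≤ 5: NO.
Slack = (n − k + 1) − d = -1.
The slack is negative: d = 6 exceeds n − k + 1 = 5 by 1, so the Singleton bound is violated and no linear [19, 15, 6]_7 code can exist. In particular it is not MDS (MDS requires d = n − k + 1 exactly).
Description: the claimed parameters are [19, 15, 6]_7; such a code would be impossible (violates the Singleton bound).


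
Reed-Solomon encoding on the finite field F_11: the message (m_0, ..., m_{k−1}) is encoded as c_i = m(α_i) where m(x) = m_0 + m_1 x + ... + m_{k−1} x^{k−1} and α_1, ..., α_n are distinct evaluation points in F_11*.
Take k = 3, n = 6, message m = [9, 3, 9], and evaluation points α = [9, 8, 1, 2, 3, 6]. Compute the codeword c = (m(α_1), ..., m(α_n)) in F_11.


c = [6, 4, 10, 7, 0, 10]

Message polynomial: m(x) = 9 + 3·x + 9·x^2 (mod 11).
For each evaluation point α_i, compute m(α_i) mod 11:
  α_1 = 9: Horner steps 9 → 7 → 6, so m(9) = 6.
  α_2 = 8: Horner steps 9 → 9 → 4, so m(8) = 4.
  α_3 = 1: Horner steps 9 → 1 → 10, so m(1) = 10.
  α_4 = 2: Horner steps 9 → 10 → 7, so m(2) = 7.
  α_5 = 3: Horner steps 9 → 8 → 0, so m(3) = 0.
  α_6 = 6: Horner steps 9 → 2 → 10, so m(6) = 10.
Codeword c = [6, 4, 10, 7, 0, 10] ∈ F_11^6.


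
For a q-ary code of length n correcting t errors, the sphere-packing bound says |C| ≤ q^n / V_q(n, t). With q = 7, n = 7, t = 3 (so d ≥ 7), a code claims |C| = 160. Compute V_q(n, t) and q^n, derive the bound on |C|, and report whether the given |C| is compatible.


V_q(n, t) = 8359, q^n = 823543, Hamming bound = 98, |C| = 160 > bound (violated).

Step 1: Compute V_q(n, t) = Σ_{j=0}^3 C(n, j) (q−1)^j.
  j = 0: C(7,0)·(6)^0 = 1·1 = 1.
  j = 1: C(7,1)·(6)^1 = 7·6 = 42.
  j = 2: C(7,2)·(6)^2 = 21·36 = 756.
  j = 3: C(7,3)·(6)^3 = 35·216 = 7560.
  V_q(n, t) = 1 + 42 + 756 + 7560 = 8359.
Step 2: q^n = 7^7 = 823543.
Step 3: Hamming bound ⌊q^n / V_q(n,t)⌋ = ⌊823543/8359⌋ = 98.
Step 4: Compare |C| = 160 to 98: violated.
The claimed |C| lies above the Hamming bound, so no 7-ary code of length 7 with d ≥ 7 can have 160 codewords.


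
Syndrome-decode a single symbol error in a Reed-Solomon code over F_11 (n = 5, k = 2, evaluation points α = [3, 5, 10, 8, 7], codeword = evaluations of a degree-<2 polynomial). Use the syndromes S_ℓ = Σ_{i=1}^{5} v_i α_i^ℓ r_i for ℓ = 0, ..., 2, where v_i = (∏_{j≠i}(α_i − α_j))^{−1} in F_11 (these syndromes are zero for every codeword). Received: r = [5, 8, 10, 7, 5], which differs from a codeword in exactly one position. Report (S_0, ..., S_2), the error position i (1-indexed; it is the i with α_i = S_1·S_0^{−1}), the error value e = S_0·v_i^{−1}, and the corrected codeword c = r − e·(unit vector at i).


S = (8, 1, 7), error at position 5, error magnitude e = 5, c = [5, 8, 10, 7, 0].

Step 1: column multipliers v_i = (∏_{j≠i}(α_i − α_j))^{−1} mod 11.
  i = 1 (α = 3): (3−5)(3−10)(3−8)(3−7) = (−2)·(−7)·(−5)·(−4) = 280 ≡ 5, so v_1 = 5^{−1} = 9 (mod 11).
  i = 2 (α = 5): (5−3)(5−10)(5−8)(5−7) = 2·(−5)·(−3)·(−2) = −60 ≡ 6, so v_2 = 6^{−1} = 2 (mod 11).
  i = 3 (α = 10): (10−3)(10−5)(10−8)(10−7) = 7·5·2·3 = 210 ≡ 1, so v_3 = 1^{−1} = 1 (mod 11).
  i = 4 (α = 8): (8−3)(8−5)(8−10)(8−7) = 5·3·(−2)·1 = −30 ≡ 3, so v_4 = 3^{−1} = 4 (mod 11).
  i = 5 (α = 7): (7−3)(7−5)(7−10)(7−8) = 4·2·(−3)·(−1) = 24 ≡ 2, so v_5 = 2^{−1} = 6 (mod 11).
  v = [9, 2, 1, 4, 6].
Step 2: syndromes of r = [5, 8, 10, 7, 5] (all sums mod 11).
  S_0 = Σ v_i r_i = 9·5 + 2·8 + 1·10 + 4·7 + 6·5 = 129 ≡ 8.
  S_1 = Σ v_i α_i r_i = 9·3·5 + 2·5·8 + 1·10·10 + 4·8·7 + 6·7·5 = 749 ≡ 1.
  α_i^2 mod 11 = [9, 3, 1, 9, 5].
  S_2 = Σ v_i α_i^2 r_i = 9·9·5 + 2·3·8 + 1·1·10 + 4·9·7 + 6·5·5 = 865 ≡ 7.
  S = (8, 1, 7) ≠ 0, so r is not a codeword (an error is present).
Step 3: locate the error. For a single error e at position i, S_ℓ = v_i·e·α_i^ℓ, so α_err = S_1/S_0.
  S_0^{−1} = 8^{−1} = 7 (mod 11), so α_err = 1·7 = 7 ≡ 7 = α_5. Error position i = 5.
  Consistency check: S_2/S_1 = 7·1 = 7 ≡ 7 = α_err ✓ (single-error assumption holds).
Step 4: error magnitude e = S_0/v_5 = S_0·∏_{j≠5}(α_5 − α_j) = 8·2 = 16 ≡ 5 (mod 11).
Step 5: correct position 5: c_5 = r_5 − e = 5 − 5 ≡ 0 (mod 11). Hence c = [5, 8, 10, 7, 0].
  Check: interpolating c through the α_i gives m(x) = 6 + 7·x (degree < 2) with m(α_i) = c_i for every i, so c is indeed a codeword.


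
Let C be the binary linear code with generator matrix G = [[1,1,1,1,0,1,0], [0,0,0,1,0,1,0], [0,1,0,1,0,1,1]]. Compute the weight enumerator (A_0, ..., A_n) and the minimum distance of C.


Weight distribution: A_0 = 1, A_2 = 2, A_3 = 2, A_4 = 1, A_5 = 2. Minimum distance d = 2.

Enumerate all 2^3 = 8 messages m ∈ F_2^3.
For each, compute codeword c = mG in F_2^7, then tally its weight.
  m = 000 → c = 0000000, weight = 0.
  m = 100 → c = 1111010, weight = 5.
  m = 010 → c = 0001010, weight = 2.
  m = 110 → c = 1110000, weight = 3.
  m = 001 → c = 0101011, weight = 4.
  m = 101 → c = 1010001, weight = 3.
  m = 011 → c = 0100001, weight = 2.
  m = 111 → c = 1011011, weight = 5.
Tally weights:
  weight 0: 1 codewords.
  weight 2: 2 codewords.
  weight 3: 2 codewords.
  weight 4: 1 codewords.
  weight 5: 2 codewords.
Minimum distance d = smallest w > 0 with A_w > 0 = 2.
Sanity: Σ A_w = 8 = 2^3 = 8 ✓.


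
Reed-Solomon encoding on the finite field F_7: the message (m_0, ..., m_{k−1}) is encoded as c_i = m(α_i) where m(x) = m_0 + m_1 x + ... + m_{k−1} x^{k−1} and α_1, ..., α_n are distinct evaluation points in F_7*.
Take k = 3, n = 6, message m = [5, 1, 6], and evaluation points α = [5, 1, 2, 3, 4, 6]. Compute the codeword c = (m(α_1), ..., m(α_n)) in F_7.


c = [6, 5, 3, 6, 0, 3]

Message polynomial: m(x) = 5 + 1·x + 6·x^2 (mod 7).
For each evaluation point α_i, compute m(α_i) mod 7:
  α_1 = 5: Horner steps 6 → 3 → 6, so m(5) = 6.
  α_2 = 1: Horner steps 6 → 0 → 5, so m(1) = 5.
  α_3 = 2: Horner steps 6 → 6 → 3, so m(2) = 3.
  α_4 = 3: Horner steps 6 → 5 → 6, so m(3) = 6.
  α_5 = 4: Horner steps 6 → 4 → 0, so m(4) = 0.
  α_6 = 6: Horner steps 6 → 2 → 3, so m(6) = 3.
Codeword c = [6, 5, 3, 6, 0, 3] ∈ F_7^6.
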